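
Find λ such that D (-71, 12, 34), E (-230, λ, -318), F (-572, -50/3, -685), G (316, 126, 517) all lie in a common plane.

160

Coplanarity ⇔ det[DE; DF; DG] = 0.
Expanding, this is linear in λ: (-36270)λ + (5803200) = 0.
So λ = 160.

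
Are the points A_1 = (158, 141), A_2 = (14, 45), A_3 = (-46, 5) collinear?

A_1A_2 = (-144, -96), A_1A_3 = (-204, -136).
det[A_1A_2; A_1A_3] = (-144)(-136) − (-96)(-204) = 0.
The determinant is zero, so the points are collinear.

Yes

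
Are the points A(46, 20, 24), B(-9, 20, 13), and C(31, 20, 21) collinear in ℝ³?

AB = (-55, 0, -11), AC = (-15, 0, -3).
AB × AC = (0, 0, 0).
The cross product vanishes, so the three points are collinear.

Yes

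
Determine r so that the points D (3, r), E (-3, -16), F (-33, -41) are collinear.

The three points are collinear iff det[DE; DF] = 0.
This determinant is linear in r: (-30)r + (-330) = 0, so r = -11.

-11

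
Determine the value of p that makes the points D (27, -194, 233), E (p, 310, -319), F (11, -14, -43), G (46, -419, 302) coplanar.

Normal to plane DFG: n = (-49680, -4140, 180); plane equation n·P = -496260.
Requiring n·E = -496260: (-49680)p + (-1340820) = -496260.
So p = -17.

-17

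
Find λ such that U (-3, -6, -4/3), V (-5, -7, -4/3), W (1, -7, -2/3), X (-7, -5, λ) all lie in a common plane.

Normal to plane UVW: n = (-2/3, 4/3, 6); plane equation n·P = -14.
Requiring n·X = -14: (6)λ + (-2) = -14.
So λ = -2.

-2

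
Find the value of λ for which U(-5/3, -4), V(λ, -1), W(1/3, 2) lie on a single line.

-2/3

The three points are collinear iff det[UV; UW] = 0.
This determinant is linear in λ: (6)λ + (4) = 0, so λ = -2/3.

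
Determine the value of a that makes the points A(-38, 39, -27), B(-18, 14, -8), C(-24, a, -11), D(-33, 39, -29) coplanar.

19

The points are coplanar iff AB · (AC × AD) = 0.
Expanding, this is linear in a: (-135)a + (2565) = 0.
So a = 19.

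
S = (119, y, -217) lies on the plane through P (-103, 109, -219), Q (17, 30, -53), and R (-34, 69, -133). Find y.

138

A normal to the plane is n = PQ × PR = (-154, 1134, 651).
S lies in the plane iff n · PS = 0.
This gives (1134)y + (-156492) = 0, so y = 138.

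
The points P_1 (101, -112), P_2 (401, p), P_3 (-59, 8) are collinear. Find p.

-337

The three points are collinear iff det[P_1P_2; P_1P_3] = 0.
This determinant is linear in p: (160)p + (53920) = 0, so p = -337.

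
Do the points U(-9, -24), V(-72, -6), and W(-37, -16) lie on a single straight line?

UV = (-63, 18), UW = (-28, 8).
det[UV; UW] = (-63)(8) − (18)(-28) = 0.
The determinant is zero, so the points are collinear.

Yes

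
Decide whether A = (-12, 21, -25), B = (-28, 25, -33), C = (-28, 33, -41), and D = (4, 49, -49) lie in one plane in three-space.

With A as base: AB = (-16, 4, -8), AC = (-16, 12, -16), AD = (16, 28, -24).
AC × AD = (160, -640, -640).
AB · (AC × AD) = 0.
The scalar triple product vanishes, so the four points are coplanar.

Yes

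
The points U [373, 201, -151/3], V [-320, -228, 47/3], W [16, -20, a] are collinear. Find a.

Collinearity requires UV × UW = 0; each component is linear in a.
The x-component gives (-429)a + (-7007) = 0, so a = -49/3.
The remaining components then also vanish.

-49/3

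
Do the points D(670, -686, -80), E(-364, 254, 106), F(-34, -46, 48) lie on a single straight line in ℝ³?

No

DE = (-1034, 940, 186), DF = (-704, 640, 128).
DE × DF = (1280, 1408, 0).
The cross product is nonzero, so the points do not lie on one line.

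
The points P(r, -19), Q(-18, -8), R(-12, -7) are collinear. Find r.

Collinearity: (P − Q) must be parallel to (R − Q) = (6, 1).
Cross-multiplying the components: (r − (-18))·(1) = (-11)·(6).
Solving gives r = -84.

-84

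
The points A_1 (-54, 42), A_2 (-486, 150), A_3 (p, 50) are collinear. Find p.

-86

The three points are collinear iff det[A_1A_2; A_1A_3] = 0.
This determinant is linear in p: (-108)p + (-9288) = 0, so p = -86.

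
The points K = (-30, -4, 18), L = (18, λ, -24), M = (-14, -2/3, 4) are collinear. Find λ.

6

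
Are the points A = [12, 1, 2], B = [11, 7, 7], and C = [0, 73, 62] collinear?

AB = (-1, 6, 5), AC = (-12, 72, 60).
AB × AC = (0, 0, 0).
The cross product vanishes, so the three points are collinear.

Yes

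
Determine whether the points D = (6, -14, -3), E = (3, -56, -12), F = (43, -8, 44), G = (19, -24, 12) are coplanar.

Yes

The four points are coplanar iff the 3×3 determinant with rows DE, DF, DG is zero.
Rows: (-3, -42, -9), (37, 6, 47), (13, -10, 15).
Expanding along the first row: (-3)(560) − (-42)(-56) + (-9)(-448) = 0.
Zero determinant ⇒ coplanar.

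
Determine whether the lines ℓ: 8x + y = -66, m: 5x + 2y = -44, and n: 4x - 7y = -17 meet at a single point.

No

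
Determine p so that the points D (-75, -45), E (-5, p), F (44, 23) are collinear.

Collinearity: (E − D) must be parallel to (F − D) = (119, 68).
Cross-multiplying the components: (p − (-45))·(119) = (70)·(68).
Solving gives p = -5.

-5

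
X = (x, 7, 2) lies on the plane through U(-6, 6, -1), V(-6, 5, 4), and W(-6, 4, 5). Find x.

-6

A normal to the plane is n = UV × UW = (4, 0, 0).
X lies in the plane iff n · UX = 0.
This gives (4)x + (24) = 0, so x = -6.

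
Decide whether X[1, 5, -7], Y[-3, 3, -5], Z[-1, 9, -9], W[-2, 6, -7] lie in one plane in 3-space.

Yes

The four points are coplanar iff the 3×3 determinant with rows XY, XZ, XW is zero.
Rows: (-4, -2, 2), (-2, 4, -2), (-3, 1, 0).
Expanding along the first row: (-4)(2) − (-2)(-6) + (2)(10) = 0.
Zero determinant ⇒ coplanar.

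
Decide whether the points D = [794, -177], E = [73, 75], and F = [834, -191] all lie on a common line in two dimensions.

DE = (-721, 252), DF = (40, -14).
If collinear, DF would be a scalar multiple of DE. But (-721)·(-14) ≠ (252)·(40) (difference 14), so they are not parallel; the points are not collinear.

No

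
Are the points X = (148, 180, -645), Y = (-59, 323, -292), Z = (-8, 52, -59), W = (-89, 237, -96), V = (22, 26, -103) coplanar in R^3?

Yes

The plane through X, Y, Z has normal n = XY × XZ = (128982, 66234, 48804) and equation n·P = -467124.
Checking the remaining points: n·W = -467124, n·V = -467124.
All equal -467124, so all 5 points lie in one plane.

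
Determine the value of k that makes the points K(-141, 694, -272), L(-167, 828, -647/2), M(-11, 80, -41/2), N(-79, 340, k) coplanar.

-291/2

Normal to plane KLM: n = (2080, -156, -1456); plane equation n·P = -5512.
Requiring n·N = -5512: (-1456)k + (-217360) = -5512.
So k = -291/2.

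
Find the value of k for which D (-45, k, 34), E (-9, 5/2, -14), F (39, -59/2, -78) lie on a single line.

53/2

Collinearity requires DE × DF = 0; each component is linear in k.
The x-component gives (64)k + (-1696) = 0, so k = 53/2.
The remaining components then also vanish.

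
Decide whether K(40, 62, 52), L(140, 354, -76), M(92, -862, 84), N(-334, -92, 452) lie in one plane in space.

The four points are coplanar iff the 3×3 determinant with rows KL, KM, KN is zero.
Rows: (100, 292, -128), (52, -924, 32), (-374, -154, 400).
Expanding along the first row: (100)(-364672) − (292)(32768) + (-128)(-353584) = -776704.
Nonzero ⇒ not coplanar.

No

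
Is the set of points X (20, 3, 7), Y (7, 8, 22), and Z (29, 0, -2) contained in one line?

No

XY = (-13, 5, 15), XZ = (9, -3, -9).
XY × XZ = (0, 18, -6).
The cross product is nonzero, so the points do not lie on one line.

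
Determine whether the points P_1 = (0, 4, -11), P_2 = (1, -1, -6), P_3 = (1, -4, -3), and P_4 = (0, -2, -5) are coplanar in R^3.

With P_1 as base: P_1P_2 = (1, -5, 5), P_1P_3 = (1, -8, 8), P_1P_4 = (0, -6, 6).
P_1P_3 × P_1P_4 = (0, -6, -6).
P_1P_2 · (P_1P_3 × P_1P_4) = 0.
The scalar triple product vanishes, so the four points are coplanar.

Yes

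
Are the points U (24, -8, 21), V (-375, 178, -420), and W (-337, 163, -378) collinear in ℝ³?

No

UV = (-399, 186, -441), UW = (-361, 171, -399).
UV × UW = (1197, 0, -1083).
The cross product is nonzero, so the points do not lie on one line.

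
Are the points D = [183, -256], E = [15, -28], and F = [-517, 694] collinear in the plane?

DE = (-168, 228), DF = (-700, 950).
Twice the signed area of △DEF is (-168)(950) − (228)(-700) = 0.
The triangle is degenerate (zero area), so the points are collinear.

Yes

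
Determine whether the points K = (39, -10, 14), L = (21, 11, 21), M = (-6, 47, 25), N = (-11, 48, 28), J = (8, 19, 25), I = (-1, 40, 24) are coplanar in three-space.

The plane through K, L, M has normal n = KL × KM = (-168, -117, -81) and equation n·P = -6516.
Checking the remaining points: n·N = -6036, n·J = -5592, n·I = -6456.
Since n·N = -6036 ≠ -6516, N is off the plane and the points are not all coplanar.

No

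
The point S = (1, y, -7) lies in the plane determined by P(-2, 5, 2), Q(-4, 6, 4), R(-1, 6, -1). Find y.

8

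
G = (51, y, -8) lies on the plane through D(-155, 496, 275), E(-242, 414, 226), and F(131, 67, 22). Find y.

The plane through D, E, F has equation −275x − 36025y + 60775z = -1112650.
Substituting G: (-36025)y + (-500225) = -1112650, so y = 17.

17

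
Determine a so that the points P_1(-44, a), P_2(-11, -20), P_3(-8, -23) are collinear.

13

Collinearity: (P_1 − P_2) must be parallel to (P_3 − P_2) = (3, -3).
Cross-multiplying the components: (a − (-20))·(3) = (-33)·(-3).
Solving gives a = 13.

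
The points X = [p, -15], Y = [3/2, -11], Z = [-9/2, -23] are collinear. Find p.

The three points are collinear iff det[XY; XZ] = 0.
This determinant is linear in p: (12)p + (6) = 0, so p = -1/2.

-1/2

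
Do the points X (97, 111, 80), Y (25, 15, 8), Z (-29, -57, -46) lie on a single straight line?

Yes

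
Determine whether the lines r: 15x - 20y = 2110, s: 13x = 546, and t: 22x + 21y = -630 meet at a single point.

The three lines meet at one point iff the augmented coefficient matrix [aᵢ bᵢ cᵢ] has rank < 3, i.e. its determinant vanishes.
Here the determinant is 0.
It vanishes, so the lines are concurrent at (42, -74).

Yes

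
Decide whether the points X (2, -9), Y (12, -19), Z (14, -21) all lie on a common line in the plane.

XY = (10, -10), XZ = (12, -12).
det[XY; XZ] = (10)(-12) − (-10)(12) = 0.
The determinant is zero, so the points are collinear.

Yes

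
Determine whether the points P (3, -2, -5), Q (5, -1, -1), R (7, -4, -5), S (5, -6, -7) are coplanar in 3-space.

A normal to the plane through P, Q, R is n = PQ × PR = (8, 16, -8).
The plane has equation n·X = 32. For S: n·S = 0.
0 ≠ 32, so S is off the plane.

No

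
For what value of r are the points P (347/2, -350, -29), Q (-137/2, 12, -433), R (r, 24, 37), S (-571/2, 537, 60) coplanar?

-33/2

Normal to plane PQS: n = (390566, 206974, -48496); plane equation n·X = -3271315.
Requiring n·R = -3271315: (390566)r + (3173024) = -3271315.
So r = -33/2.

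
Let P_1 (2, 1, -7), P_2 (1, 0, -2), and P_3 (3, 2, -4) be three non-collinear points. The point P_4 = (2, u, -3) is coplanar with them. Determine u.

1

The plane through P_1, P_2, P_3 has equation −8x + 8y = -8.
Substituting P_4: (8)u + (-16) = -8, so u = 1.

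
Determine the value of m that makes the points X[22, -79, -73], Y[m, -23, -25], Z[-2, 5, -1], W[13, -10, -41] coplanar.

6

Normal to plane XZW: n = (-2280, 120, -900); plane equation n·P = 6060.
Requiring n·Y = 6060: (-2280)m + (19740) = 6060.
So m = 6.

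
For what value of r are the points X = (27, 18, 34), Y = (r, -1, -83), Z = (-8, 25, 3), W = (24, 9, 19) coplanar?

-54

Coplanarity ⇔ det[XY; XZ; XW] = 0.
Expanding, this is linear in r: (-384)r + (-20736) = 0.
So r = -54.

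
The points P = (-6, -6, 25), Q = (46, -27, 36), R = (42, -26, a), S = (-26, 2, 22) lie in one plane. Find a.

Coplanarity ⇔ det[PQ; PR; PS] = 0.
Expanding, this is linear in a: (4)a + (-180) = 0.
So a = 45.

45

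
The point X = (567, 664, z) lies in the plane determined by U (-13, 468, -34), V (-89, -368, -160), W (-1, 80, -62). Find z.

358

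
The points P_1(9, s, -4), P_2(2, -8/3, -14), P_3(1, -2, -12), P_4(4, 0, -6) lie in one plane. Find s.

The points are coplanar iff P_1P_2 · (P_1P_3 × P_1P_4) = 0.
Expanding, this is linear in s: (-12)s + (8) = 0.
So s = 2/3.

2/3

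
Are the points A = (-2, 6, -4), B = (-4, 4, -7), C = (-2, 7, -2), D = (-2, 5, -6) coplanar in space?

With A as base: AB = (-2, -2, -3), AC = (0, 1, 2), AD = (0, -1, -2).
AC × AD = (0, 0, 0).
AB · (AC × AD) = 0.
The scalar triple product vanishes, so the four points are coplanar.

Yes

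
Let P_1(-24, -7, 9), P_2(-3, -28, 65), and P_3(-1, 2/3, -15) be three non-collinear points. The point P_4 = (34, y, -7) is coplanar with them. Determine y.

-11/3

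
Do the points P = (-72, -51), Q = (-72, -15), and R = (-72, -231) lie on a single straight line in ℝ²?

Yes

PQ = (0, 36), PR = (0, -180).
Checking proportionality: PR = -5·PQ, so the vectors are parallel and the points are collinear.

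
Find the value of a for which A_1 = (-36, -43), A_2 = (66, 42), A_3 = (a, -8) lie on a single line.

6

Collinearity: (A_3 − A_1) must be parallel to (A_2 − A_1) = (102, 85).
Cross-multiplying the components: (a − (-36))·(85) = (35)·(102).
Solving gives a = 6.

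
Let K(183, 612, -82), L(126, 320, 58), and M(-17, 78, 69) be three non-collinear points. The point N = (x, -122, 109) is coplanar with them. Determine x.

-107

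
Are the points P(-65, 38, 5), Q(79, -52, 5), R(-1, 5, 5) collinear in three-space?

No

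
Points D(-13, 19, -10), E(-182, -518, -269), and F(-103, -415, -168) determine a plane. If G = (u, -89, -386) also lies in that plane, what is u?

A normal to the plane is n = DE × DF = (-27560, -3392, 25016).
G lies in the plane iff n · DG = 0.
This gives (-27560)u + (-9397960) = 0, so u = -341.

-341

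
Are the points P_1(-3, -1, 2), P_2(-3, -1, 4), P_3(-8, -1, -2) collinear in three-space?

No

P_1P_2 = (0, 0, 2), P_1P_3 = (-5, 0, -4).
P_1P_2 × P_1P_3 = (0, -10, 0).
The cross product is nonzero, so the points do not lie on one line.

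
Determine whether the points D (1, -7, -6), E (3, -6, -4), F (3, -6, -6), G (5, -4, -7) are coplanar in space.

No

A normal to the plane through D, E, F is n = DE × DF = (-2, 4, 0).
The plane has equation n·P = -30. For G: n·G = -26.
-26 ≠ -30, so G is off the plane.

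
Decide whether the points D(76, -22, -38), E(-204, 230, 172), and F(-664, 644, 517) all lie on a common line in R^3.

DE = (-280, 252, 210), DF = (-740, 666, 555).
DE × DF = (0, 0, 0).
The cross product vanishes, so the three points are collinear.

Yes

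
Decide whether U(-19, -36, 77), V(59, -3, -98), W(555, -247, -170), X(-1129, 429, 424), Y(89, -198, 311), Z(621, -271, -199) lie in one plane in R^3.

Yes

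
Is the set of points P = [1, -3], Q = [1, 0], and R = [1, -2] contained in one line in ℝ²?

Yes

PQ = (0, 3), PR = (0, 1).
det[PQ; PR] = (0)(1) − (3)(0) = 0.
The determinant is zero, so the points are collinear.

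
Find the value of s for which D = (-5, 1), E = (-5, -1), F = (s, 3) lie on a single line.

-5

The three points are collinear iff det[DE; DF] = 0.
This determinant is linear in s: (2)s + (10) = 0, so s = -5.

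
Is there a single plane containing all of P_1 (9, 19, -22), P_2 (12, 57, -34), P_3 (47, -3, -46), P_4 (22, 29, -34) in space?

No

The four points are coplanar iff the 3×3 determinant with rows P_1P_2, P_1P_3, P_1P_4 is zero.
Rows: (3, 38, -12), (38, -22, -24), (13, 10, -12).
Expanding along the first row: (3)(504) − (38)(-144) + (-12)(666) = -1008.
Nonzero ⇒ not coplanar.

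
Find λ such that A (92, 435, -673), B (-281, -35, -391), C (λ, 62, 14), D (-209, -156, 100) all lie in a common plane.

Normal to plane ABD: n = (-196648, 203447, 78973); plane equation n·P = 17259000.
Requiring n·C = 17259000: (-196648)λ + (13719336) = 17259000.
So λ = -18.

-18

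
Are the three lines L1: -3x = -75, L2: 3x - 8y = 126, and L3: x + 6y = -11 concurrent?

No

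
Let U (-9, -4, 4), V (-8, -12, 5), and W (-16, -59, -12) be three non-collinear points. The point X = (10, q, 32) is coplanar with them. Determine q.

-45

The plane through U, V, W has equation 183x + 9y − 111z = -2127.
Substituting X: (9)q + (-1722) = -2127, so q = -45.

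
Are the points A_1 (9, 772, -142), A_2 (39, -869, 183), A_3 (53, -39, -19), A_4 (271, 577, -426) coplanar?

No

The four points are coplanar iff the 3×3 determinant with rows A_1A_2, A_1A_3, A_1A_4 is zero.
Rows: (30, -1641, 325), (44, -811, 123), (262, -195, -284).
Expanding along the first row: (30)(254309) − (-1641)(-44722) + (325)(203902) = 508618.
Nonzero ⇒ not coplanar.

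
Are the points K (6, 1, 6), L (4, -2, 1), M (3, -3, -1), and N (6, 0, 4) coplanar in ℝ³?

No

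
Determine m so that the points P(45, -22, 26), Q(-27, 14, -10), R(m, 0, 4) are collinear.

Collinearity requires PQ × PR = 0; each component is linear in m.
The y-component gives (-36)m + (36) = 0, so m = 1.
The remaining components then also vanish.

1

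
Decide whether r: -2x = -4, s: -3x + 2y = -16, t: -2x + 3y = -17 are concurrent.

No

Intersecting r and s: solving the 2×2 system gives (x, y) = (2, -5).
Substitute into t: (-2)(2) + (3)(-5) = -19.
But t requires -17 ≠ -19, so the three lines have no common point.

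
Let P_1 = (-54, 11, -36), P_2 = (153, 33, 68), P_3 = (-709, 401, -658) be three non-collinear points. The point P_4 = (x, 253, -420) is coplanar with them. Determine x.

-457

A normal to the plane is n = P_1P_2 × P_1P_3 = (-54244, 60634, 95140).
P_4 lies in the plane iff n · P_1P_4 = 0.
This gives (-54244)x + (-24789508) = 0, so x = -457.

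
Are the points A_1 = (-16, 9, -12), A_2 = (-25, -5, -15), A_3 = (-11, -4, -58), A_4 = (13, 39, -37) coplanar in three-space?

A normal to the plane through A_1, A_2, A_3 is n = A_1A_2 × A_1A_3 = (605, -429, 187).
The plane has equation n·P = -15785. For A_4: n·A_4 = -15785.
Equal, so A_4 lies in the plane and all four are coplanar.

Yes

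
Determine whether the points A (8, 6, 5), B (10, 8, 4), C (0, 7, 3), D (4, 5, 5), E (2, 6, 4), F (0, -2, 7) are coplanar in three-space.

The plane through A, B, C has normal n = AB × AC = (-3, 12, 18) and equation n·P = 138.
Checking the remaining points: n·D = 138, n·E = 138, n·F = 102.
Since n·F = 102 ≠ 138, F is off the plane and the points are not all coplanar.

No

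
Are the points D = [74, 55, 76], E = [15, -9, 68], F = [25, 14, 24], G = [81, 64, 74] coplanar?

No

With D as base: DE = (-59, -64, -8), DF = (-49, -41, -52), DG = (7, 9, -2).
DF × DG = (550, -462, -154).
DE · (DF × DG) = -1650.
Since -1650 ≠ 0, the four points are not coplanar.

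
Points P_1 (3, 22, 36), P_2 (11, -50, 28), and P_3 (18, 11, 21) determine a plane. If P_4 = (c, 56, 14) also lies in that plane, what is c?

25

A normal to the plane is n = P_1P_2 × P_1P_3 = (992, 0, 992).
P_4 lies in the plane iff n · P_1P_4 = 0.
This gives (992)c + (-24800) = 0, so c = 25.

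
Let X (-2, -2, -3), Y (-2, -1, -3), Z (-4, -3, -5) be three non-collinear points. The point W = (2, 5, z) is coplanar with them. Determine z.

1

The plane through X, Y, Z has equation −2x + 2z = -2.
Substituting W: (2)z + (-4) = -2, so z = 1.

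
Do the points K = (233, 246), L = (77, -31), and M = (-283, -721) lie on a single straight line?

KL = (-156, -277), KM = (-516, -967).
det[KL; KM] = (-156)(-967) − (-277)(-516) = 7920.
The determinant is nonzero, so they are not collinear.

No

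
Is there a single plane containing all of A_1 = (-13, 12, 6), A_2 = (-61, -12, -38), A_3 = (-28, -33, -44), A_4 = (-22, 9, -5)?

No

A normal to the plane through A_1, A_2, A_3 is n = A_1A_2 × A_1A_3 = (-780, -1740, 1800).
The plane has equation n·P = 60. For A_4: n·A_4 = -7500.
-7500 ≠ 60, so A_4 is off the plane.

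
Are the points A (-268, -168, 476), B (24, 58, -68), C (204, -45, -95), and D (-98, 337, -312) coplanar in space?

A normal to the plane through A, B, C is n = AB × AC = (-62134, -90036, -70756).
The plane has equation n·P = -1901896. For D: n·D = -2177128.
-2177128 ≠ -1901896, so D is off the plane.

No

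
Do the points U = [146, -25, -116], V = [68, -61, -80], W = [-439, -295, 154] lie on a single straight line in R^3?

UV = (-78, -36, 36), UW = (-585, -270, 270).
Each component of UW is 15/2 times the corresponding component of UV, so UW = 15/2·UV and the points are collinear.

Yes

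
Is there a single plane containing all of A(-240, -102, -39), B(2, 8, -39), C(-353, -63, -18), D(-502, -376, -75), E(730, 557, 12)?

The plane through A, B, C has normal n = AB × AC = (2310, -5082, 21868) and equation n·P = -888888.
Checking the remaining points: n·D = -888888, n·E = -881958.
Since n·E = -881958 ≠ -888888, E is off the plane and the points are not all coplanar.

No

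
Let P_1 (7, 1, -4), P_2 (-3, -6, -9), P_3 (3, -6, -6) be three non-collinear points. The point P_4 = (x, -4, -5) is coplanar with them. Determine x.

5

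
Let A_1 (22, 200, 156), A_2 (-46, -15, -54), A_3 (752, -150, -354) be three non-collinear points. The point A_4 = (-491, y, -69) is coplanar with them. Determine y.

-115

Coplanarity requires A_1A_2 · (A_1A_3 × A_1A_4) = 0.
A_1A_2 = (-68, -215, -210), A_1A_3 = (730, -350, -510); the triple product is linear in y with coefficient -187980 and constant term -21617700.
Setting it to zero: y = -115.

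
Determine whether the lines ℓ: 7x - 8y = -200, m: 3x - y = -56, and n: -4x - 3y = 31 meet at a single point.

No

Intersecting ℓ and m: solving the 2×2 system gives (x, y) = (-248/17, 208/17).
Substitute into n: (-4)(-248/17) + (-3)(208/17) = 368/17.
But n requires 31 ≠ 368/17, so the three lines have no common point.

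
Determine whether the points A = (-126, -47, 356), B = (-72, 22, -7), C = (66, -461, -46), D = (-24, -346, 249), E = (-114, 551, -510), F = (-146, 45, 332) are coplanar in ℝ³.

Yes

The plane through A, B, C has normal n = AB × AC = (-178020, -47988, -35604) and equation n·P = 12010932.
Checking the remaining points: n·D = 12010932, n·E = 12010932, n·F = 12010932.
All equal 12010932, so all 6 points lie in one plane.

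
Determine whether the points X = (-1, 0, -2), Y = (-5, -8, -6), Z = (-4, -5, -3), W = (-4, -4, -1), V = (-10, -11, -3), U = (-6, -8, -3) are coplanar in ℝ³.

No

The plane through X, Y, Z has normal n = XY × XZ = (-12, 8, -4) and equation n·P = 20.
Checking the remaining points: n·W = 20, n·V = 44, n·U = 20.
Since n·V = 44 ≠ 20, V is off the plane and the points are not all coplanar.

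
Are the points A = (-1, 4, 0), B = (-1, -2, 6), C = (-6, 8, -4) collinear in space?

AB = (0, -6, 6), AC = (-5, 4, -4).
AB × AC = (0, -30, -30).
The cross product is nonzero, so the points do not lie on one line.

No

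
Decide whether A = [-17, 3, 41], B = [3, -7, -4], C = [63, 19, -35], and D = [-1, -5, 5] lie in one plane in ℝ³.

With A as base: AB = (20, -10, -45), AC = (80, 16, -76), AD = (16, -8, -36).
AC × AD = (-1184, 1664, -896).
AB · (AC × AD) = 0.
The scalar triple product vanishes, so the four points are coplanar.

Yes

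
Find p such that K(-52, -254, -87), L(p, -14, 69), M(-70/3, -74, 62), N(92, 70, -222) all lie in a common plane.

Coplanarity ⇔ det[KL; KM; KN] = 0.
Expanding, this is linear in p: (-72576)p + (-290304) = 0.
So p = -4.

-4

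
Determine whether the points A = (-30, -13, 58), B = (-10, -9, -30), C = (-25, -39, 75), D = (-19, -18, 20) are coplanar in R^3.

The four points are coplanar iff the 3×3 determinant with rows AB, AC, AD is zero.
Rows: (20, 4, -88), (5, -26, 17), (11, -5, -38).
Expanding along the first row: (20)(1073) − (4)(-377) + (-88)(261) = 0.
Zero determinant ⇒ coplanar.

Yes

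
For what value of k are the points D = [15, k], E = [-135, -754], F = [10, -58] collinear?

The three points are collinear iff det[DE; DF] = 0.
This determinant is linear in k: (145)k + (4930) = 0, so k = -34.

-34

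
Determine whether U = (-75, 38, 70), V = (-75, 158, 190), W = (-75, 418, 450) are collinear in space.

Yes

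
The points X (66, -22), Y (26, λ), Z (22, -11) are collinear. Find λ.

Collinearity: (Y − X) must be parallel to (Z − X) = (-44, 11).
Cross-multiplying the components: (λ − (-22))·(-44) = (-40)·(11).
Solving gives λ = -12.

-12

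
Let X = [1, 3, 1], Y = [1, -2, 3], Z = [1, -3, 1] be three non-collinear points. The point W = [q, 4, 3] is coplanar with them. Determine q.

1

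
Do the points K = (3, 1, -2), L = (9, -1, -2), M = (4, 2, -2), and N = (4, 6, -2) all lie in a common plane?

Yes

A normal to the plane through K, L, M is n = KL × KM = (0, 0, 8).
The plane has equation n·P = -16. For N: n·N = -16.
Equal, so N lies in the plane and all four are coplanar.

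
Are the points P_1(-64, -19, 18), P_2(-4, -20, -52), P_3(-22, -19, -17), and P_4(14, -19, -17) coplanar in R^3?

No

With P_1 as base: P_1P_2 = (60, -1, -70), P_1P_3 = (42, 0, -35), P_1P_4 = (78, 0, -35).
P_1P_3 × P_1P_4 = (0, -1260, 0).
P_1P_2 · (P_1P_3 × P_1P_4) = 1260.
Since 1260 ≠ 0, the four points are not coplanar.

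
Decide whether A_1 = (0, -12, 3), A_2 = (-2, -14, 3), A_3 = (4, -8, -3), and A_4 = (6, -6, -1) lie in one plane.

Yes

The four points are coplanar iff the 3×3 determinant with rows A_1A_2, A_1A_3, A_1A_4 is zero.
Rows: (-2, -2, 0), (4, 4, -6), (6, 6, -4).
Expanding along the first row: (-2)(20) − (-2)(20) + (0)(0) = 0.
Zero determinant ⇒ coplanar.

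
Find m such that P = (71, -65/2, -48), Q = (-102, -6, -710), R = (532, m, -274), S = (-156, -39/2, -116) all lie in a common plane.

The points are coplanar iff PQ · (PR × PS) = 0.
Expanding, this is linear in m: (-138510)m + (-6786990) = 0.
So m = -49.

-49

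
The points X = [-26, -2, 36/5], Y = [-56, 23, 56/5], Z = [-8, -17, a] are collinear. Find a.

24/5

Direction XY = (-30, 25, 4). From the x-coordinate of Z, the parameter along the line is τ = (-8 − (-26))/(-30) = -3/5.
Then a = 36/5 + (-3/5)·(4) = 24/5.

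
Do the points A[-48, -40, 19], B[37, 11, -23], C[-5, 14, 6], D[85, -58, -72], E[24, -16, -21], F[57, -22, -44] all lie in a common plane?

The plane through A, B, C has normal n = AB × AC = (1605, -701, 2397) and equation n·P = -3457.
Checking the remaining points: n·D = 4499, n·E = -601, n·F = 1439.
Since n·D = 4499 ≠ -3457, D is off the plane and the points are not all coplanar.

No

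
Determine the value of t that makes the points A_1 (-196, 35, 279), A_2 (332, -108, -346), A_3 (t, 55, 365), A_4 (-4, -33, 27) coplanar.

-268

Coplanarity ⇔ det[A_1A_2; A_1A_3; A_1A_4] = 0.
Expanding, this is linear in t: (6464)t + (1732352) = 0.
So t = -268.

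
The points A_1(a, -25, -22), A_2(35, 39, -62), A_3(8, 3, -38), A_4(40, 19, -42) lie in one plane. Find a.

-21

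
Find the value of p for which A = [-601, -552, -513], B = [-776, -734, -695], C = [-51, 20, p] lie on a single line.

59

Collinearity requires AB × AC = 0; each component is linear in p.
The x-component gives (-182)p + (10738) = 0, so p = 59.
The remaining components then also vanish.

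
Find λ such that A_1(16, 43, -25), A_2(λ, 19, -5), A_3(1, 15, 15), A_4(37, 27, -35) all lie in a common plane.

16

Coplanarity ⇔ det[A_1A_2; A_1A_3; A_1A_4] = 0.
Expanding, this is linear in λ: (920)λ + (-14720) = 0.
So λ = 16.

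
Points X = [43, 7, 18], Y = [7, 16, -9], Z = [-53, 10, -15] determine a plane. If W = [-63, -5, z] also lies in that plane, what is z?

10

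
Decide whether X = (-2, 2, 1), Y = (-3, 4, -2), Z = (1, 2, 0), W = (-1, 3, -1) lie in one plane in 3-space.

A normal to the plane through X, Y, Z is n = XY × XZ = (-2, -10, -6).
The plane has equation n·P = -22. For W: n·W = -22.
Equal, so W lies in the plane and all four are coplanar.

Yes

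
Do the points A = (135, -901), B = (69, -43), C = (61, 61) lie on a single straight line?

Yes

AB = (-66, 858), AC = (-74, 962).
Twice the signed area of △ABC is (-66)(962) − (858)(-74) = 0.
The triangle is degenerate (zero area), so the points are collinear.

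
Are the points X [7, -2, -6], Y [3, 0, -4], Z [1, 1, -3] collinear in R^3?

Yes

XY = (-4, 2, 2), XZ = (-6, 3, 3).
Each component of XZ is 3/2 times the corresponding component of XY, so XZ = 3/2·XY and the points are collinear.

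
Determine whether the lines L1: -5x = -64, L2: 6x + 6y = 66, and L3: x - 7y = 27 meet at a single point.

Intersecting L1 and L2: solving the 2×2 system gives (x, y) = (64/5, -9/5).
Substitute into L3: (1)(64/5) + (-7)(-9/5) = 127/5.
But L3 requires 27 ≠ 127/5, so the three lines have no common point.

No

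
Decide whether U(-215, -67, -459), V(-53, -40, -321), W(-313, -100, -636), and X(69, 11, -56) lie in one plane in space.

No

A normal to the plane through U, V, W is n = UV × UW = (-225, 15150, -2700).
The plane has equation n·P = 272625. For X: n·X = 302325.
302325 ≠ 272625, so X is off the plane.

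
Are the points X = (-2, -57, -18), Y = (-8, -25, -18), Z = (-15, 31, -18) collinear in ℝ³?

No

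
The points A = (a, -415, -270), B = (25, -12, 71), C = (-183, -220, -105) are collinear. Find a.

Collinearity requires AB × AC = 0; each component is linear in a.
The y-component gives (-176)a + (-66528) = 0, so a = -378.
The remaining components then also vanish.

-378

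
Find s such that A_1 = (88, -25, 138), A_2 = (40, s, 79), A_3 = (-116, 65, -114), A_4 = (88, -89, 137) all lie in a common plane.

15

Normal to plane A_1A_3A_4: n = (-16218, -204, 13056); plane equation n·P = 379644.
Requiring n·A_2 = 379644: (-204)s + (382704) = 379644.
So s = 15.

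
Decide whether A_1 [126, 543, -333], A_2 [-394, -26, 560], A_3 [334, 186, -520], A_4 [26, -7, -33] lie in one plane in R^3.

Yes

With A_1 as base: A_1A_2 = (-520, -569, 893), A_1A_3 = (208, -357, -187), A_1A_4 = (-100, -550, 300).
A_1A_3 × A_1A_4 = (-209950, -43700, -150100).
A_1A_2 · (A_1A_3 × A_1A_4) = 0.
The scalar triple product vanishes, so the four points are coplanar.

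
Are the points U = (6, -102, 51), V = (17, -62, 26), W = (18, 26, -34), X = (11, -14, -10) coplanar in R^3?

With U as base: UV = (11, 40, -25), UW = (12, 128, -85), UX = (5, 88, -61).
UW × UX = (-328, 307, 416).
UV · (UW × UX) = -1728.
Since -1728 ≠ 0, the four points are not coplanar.

No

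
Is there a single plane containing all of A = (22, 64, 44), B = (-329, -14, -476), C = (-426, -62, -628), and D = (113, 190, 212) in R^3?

A normal to the plane through A, B, C is n = AB × AC = (-13104, -2912, 9282).
The plane has equation n·P = -66248. For D: n·D = -66248.
Equal, so D lies in the plane and all four are coplanar.

Yes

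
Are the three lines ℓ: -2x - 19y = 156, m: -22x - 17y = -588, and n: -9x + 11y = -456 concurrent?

Yes

Intersecting ℓ and m: solving the 2×2 system gives (x, y) = (36, -12).
Substitute into n: (-9)(36) + (11)(-12) = -456.
This equals -456, so (36, -12) lies on all three lines and they are concurrent.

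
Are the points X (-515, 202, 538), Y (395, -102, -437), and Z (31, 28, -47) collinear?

No

XY = (910, -304, -975), XZ = (546, -174, -585).
Comparing components 2 and 3: (-304)(-585) − (-975)(-174) = 8190 ≠ 0, so XY and XZ are not parallel and the points are not collinear.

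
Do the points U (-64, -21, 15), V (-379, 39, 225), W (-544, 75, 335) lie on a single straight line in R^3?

UV = (-315, 60, 210), UW = (-480, 96, 320).
UV × UW = (-960, 0, -1440).
The cross product is nonzero, so the points do not lie on one line.

No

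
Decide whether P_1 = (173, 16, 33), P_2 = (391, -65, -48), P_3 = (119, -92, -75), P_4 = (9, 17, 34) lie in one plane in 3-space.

With P_1 as base: P_1P_2 = (218, -81, -81), P_1P_3 = (-54, -108, -108), P_1P_4 = (-164, 1, 1).
P_1P_3 × P_1P_4 = (0, 17766, -17766).
P_1P_2 · (P_1P_3 × P_1P_4) = 0.
The scalar triple product vanishes, so the four points are coplanar.

Yes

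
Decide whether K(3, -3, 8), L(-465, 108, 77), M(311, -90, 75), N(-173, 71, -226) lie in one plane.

Yes

With K as base: KL = (-468, 111, 69), KM = (308, -87, 67), KN = (-176, 74, -234).
KM × KN = (15400, 60280, 7480).
KL · (KM × KN) = 0.
The scalar triple product vanishes, so the four points are coplanar.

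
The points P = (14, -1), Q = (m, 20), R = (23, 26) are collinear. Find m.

21

Collinearity: (Q − P) must be parallel to (R − P) = (9, 27).
Cross-multiplying the components: (m − 14)·(27) = (21)·(9).
Solving gives m = 21.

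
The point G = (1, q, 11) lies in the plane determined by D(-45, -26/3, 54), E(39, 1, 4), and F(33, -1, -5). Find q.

-5

A normal to the plane is n = DE × DF = (-187, 1056, -110).
G lies in the plane iff n · DG = 0.
This gives (1056)q + (5280) = 0, so q = -5.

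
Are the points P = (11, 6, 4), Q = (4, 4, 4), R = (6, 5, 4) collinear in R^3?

No

PQ = (-7, -2, 0), PR = (-5, -1, 0).
PQ × PR = (0, 0, -3).
The cross product is nonzero, so the points do not lie on one line.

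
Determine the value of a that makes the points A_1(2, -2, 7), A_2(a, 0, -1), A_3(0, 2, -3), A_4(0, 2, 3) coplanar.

Coplanarity ⇔ det[A_1A_2; A_1A_3; A_1A_4] = 0.
Expanding, this is linear in a: (24)a + (-24) = 0.
So a = 1.

1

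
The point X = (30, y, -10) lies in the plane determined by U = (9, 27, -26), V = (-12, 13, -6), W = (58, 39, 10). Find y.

32

The plane through U, V, W has equation −744x + 1736y + 434z = 28892.
Substituting X: (1736)y + (-26660) = 28892, so y = 32.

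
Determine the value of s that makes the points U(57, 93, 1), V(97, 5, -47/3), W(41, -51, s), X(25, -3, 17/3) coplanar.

Coplanarity ⇔ det[UV; UW; UX] = 0.
Expanding, this is linear in s: (6656)s + (33280/3) = 0.
So s = -5/3.

-5/3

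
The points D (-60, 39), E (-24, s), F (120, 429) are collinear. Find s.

117

The three points are collinear iff det[DE; DF] = 0.
This determinant is linear in s: (-180)s + (21060) = 0, so s = 117.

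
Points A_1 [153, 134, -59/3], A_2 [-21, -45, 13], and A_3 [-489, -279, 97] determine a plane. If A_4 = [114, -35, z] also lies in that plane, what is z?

-31/3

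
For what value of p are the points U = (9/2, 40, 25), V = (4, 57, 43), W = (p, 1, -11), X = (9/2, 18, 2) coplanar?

Normal to plane UVX: n = (5, -23/2, 11); plane equation n·P = -325/2.
Requiring n·W = -325/2: (5)p + (-265/2) = -325/2.
So p = -6.

-6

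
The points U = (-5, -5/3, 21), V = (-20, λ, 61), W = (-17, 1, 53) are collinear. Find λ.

5/3

Direction UW = (-12, 8/3, 32). From the x-coordinate of V, the parameter along the line is τ = (-20 − (-5))/(-12) = 5/4.
Then λ = (-5/3) + 5/4·(8/3) = 5/3.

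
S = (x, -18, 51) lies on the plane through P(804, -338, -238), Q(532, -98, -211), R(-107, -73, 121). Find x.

-28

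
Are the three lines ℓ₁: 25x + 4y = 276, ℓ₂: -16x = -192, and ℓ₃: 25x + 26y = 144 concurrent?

The three lines meet at one point iff the augmented coefficient matrix [aᵢ bᵢ cᵢ] has rank < 3, i.e. its determinant vanishes.
Here the determinant is 0.
It vanishes, so the lines are concurrent at (12, -6).

Yes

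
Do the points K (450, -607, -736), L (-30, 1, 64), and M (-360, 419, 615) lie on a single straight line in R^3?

No

KL = (-480, 608, 800), KM = (-810, 1026, 1351).
Comparing components 2 and 3: (608)(1351) − (800)(1026) = 608 ≠ 0, so KL and KM are not parallel and the points are not collinear.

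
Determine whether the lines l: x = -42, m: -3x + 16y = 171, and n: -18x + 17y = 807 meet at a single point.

Lines aᵢx + bᵢy = cᵢ with pairwise distinct directions are concurrent exactly when det[aᵢ bᵢ cᵢ] = 0.
Here the determinant is 51.
Nonzero, so no common point exists.

No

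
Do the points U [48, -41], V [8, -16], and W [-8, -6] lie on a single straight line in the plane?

Yes

UV = (-40, 25), UW = (-56, 35).
Checking proportionality: UW = 7/5·UV, so the vectors are parallel and the points are collinear.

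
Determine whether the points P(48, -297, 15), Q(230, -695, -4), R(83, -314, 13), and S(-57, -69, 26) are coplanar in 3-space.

No

With P as base: PQ = (182, -398, -19), PR = (35, -17, -2), PS = (-105, 228, 11).
PR × PS = (269, -175, 6195).
PQ · (PR × PS) = 903.
Since 903 ≠ 0, the four points are not coplanar.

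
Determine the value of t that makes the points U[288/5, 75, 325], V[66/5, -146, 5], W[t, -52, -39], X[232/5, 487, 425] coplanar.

-2

Normal to plane UVX: n = (109740, 8024, -20768); plane equation n·P = 173224.
Requiring n·W = 173224: (109740)t + (392704) = 173224.
So t = -2.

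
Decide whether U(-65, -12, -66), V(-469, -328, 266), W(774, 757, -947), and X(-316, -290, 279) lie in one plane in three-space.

Yes

A normal to the plane through U, V, W is n = UV × UW = (23088, -77376, -45552).
The plane has equation n·P = 2434224. For X: n·X = 2434224.
Equal, so X lies in the plane and all four are coplanar.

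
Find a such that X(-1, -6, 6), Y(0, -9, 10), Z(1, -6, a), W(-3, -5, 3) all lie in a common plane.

8

Normal to plane XYW: n = (5, -5, -5); plane equation n·P = -5.
Requiring n·Z = -5: (-5)a + (35) = -5.
So a = 8.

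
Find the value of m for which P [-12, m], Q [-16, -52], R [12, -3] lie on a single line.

Collinearity: (P − Q) must be parallel to (R − Q) = (28, 49).
Cross-multiplying the components: (m − (-52))·(28) = (4)·(49).
Solving gives m = -45.

-45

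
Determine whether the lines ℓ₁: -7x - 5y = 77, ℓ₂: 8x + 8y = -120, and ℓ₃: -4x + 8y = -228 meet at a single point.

No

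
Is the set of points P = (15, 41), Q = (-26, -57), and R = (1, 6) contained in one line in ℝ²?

No

PQ = (-41, -98), PR = (-14, -35).
Twice the signed area of △PQR is (-41)(-35) − (-98)(-14) = 63.
The area is nonzero, so the three points are not collinear.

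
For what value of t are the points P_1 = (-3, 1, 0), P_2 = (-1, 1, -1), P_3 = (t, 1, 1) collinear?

-5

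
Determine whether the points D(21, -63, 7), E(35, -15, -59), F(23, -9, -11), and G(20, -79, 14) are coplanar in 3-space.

Yes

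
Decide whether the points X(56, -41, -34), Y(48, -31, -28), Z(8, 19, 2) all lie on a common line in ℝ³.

XY = (-8, 10, 6), XZ = (-48, 60, 36).
XY × XZ = (0, 0, 0).
The cross product vanishes, so the three points are collinear.

Yes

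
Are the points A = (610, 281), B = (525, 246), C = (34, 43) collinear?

No

AB = (-85, -35), AC = (-576, -238).
Twice the signed area of △ABC is (-85)(-238) − (-35)(-576) = 70.
The area is nonzero, so the three points are not collinear.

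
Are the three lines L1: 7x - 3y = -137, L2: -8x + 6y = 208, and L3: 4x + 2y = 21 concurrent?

No

Intersecting L1 and L2: solving the 2×2 system gives (x, y) = (-11, 20).
Substitute into L3: (4)(-11) + (2)(20) = -4.
But L3 requires 21 ≠ -4, so the three lines have no common point.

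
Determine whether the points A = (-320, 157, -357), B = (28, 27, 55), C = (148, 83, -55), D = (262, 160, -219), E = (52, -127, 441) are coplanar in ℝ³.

No

The plane through A, B, C has normal n = AB × AC = (-8772, 87720, 35088) and equation n·P = 4052664.
Checking the remaining points: n·D = 4052664, n·E = 3877224.
Since n·E = 3877224 ≠ 4052664, E is off the plane and the points are not all coplanar.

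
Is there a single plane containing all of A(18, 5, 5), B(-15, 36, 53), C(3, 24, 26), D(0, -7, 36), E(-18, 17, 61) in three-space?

The plane through A, B, C has normal n = AB × AC = (-261, -27, -162) and equation n·P = -5643.
Checking the remaining points: n·D = -5643, n·E = -5643.
All equal -5643, so all 5 points lie in one plane.

Yes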